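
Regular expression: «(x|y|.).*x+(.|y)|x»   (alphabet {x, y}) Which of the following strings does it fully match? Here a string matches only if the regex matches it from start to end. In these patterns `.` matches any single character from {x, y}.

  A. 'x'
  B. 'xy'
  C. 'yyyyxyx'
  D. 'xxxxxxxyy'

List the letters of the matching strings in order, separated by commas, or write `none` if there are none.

A → match
B → no match
C → no match
D → no match

A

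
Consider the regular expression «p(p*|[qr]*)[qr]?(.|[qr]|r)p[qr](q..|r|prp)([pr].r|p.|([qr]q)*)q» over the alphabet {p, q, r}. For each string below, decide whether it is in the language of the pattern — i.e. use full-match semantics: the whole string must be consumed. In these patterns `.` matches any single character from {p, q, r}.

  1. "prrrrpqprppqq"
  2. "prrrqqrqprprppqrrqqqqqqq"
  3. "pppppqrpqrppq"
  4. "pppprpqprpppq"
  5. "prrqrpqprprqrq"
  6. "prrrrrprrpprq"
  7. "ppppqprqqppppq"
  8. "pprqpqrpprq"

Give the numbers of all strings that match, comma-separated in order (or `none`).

1 → match
2 → no match
3 → match
4 → match
5 → match
6 → match
7 → no match
8 → match

1, 3, 4, 5, 6, 8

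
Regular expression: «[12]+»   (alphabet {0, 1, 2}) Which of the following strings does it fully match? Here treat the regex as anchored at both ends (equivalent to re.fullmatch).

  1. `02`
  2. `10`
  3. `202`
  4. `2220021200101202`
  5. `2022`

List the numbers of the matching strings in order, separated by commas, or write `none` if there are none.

1 → no match
2 → no match
3 → no match
4 → no match
5 → no match

none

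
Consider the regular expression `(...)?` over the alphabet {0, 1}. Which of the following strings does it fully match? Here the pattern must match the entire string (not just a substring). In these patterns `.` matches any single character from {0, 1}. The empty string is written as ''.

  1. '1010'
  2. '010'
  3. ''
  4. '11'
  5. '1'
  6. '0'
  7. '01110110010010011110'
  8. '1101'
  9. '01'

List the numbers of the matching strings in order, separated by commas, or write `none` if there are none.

2, 3

1 → no match
2 → match
3 → match
4 → no match
5 → no match
6 → no match
7 → no match
8 → no match
9 → no match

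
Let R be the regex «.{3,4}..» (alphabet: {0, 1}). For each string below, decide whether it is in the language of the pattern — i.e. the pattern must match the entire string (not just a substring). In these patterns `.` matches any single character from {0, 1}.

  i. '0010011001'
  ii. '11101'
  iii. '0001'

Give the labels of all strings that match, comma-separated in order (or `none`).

i. '0010011001' → no match
ii. '11101' → match
iii. '0001' → no match

ii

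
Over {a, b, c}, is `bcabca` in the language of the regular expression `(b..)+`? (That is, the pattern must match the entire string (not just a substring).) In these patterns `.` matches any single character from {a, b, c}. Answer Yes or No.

Yes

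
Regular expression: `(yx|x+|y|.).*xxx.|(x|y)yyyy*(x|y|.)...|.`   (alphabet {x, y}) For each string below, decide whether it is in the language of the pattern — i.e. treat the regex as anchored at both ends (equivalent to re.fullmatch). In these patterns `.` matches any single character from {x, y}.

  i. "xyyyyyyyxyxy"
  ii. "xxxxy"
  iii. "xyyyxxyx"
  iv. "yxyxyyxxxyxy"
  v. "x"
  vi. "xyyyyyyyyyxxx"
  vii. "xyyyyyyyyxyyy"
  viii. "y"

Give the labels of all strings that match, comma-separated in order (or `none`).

i, ii, iii, v, vi, vii, viii

i → match
ii → match
iii → match
iv → no match
v → match
vi → match
vii → match
viii → match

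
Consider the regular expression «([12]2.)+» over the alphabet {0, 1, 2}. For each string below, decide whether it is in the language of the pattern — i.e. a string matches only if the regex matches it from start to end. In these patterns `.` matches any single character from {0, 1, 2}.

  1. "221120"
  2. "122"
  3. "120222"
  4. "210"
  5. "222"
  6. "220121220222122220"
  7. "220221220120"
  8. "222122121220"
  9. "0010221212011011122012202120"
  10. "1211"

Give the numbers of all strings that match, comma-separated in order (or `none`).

1, 2, 3, 5, 6, 7, 8

1 → match
2 → match
3 → match
4 → no match
5 → match
6 → match
7 → match
8 → match
9 → no match
10 → no match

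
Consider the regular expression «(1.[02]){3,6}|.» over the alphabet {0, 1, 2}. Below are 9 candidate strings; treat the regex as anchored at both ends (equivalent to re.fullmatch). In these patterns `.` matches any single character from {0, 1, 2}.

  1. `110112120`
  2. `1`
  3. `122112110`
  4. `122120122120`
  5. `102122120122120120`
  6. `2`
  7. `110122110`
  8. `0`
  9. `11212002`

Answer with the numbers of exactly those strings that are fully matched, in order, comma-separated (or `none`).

1, 2, 3, 4, 5, 6, 7, 8

1. `110112120` → match
2. `1` → match
3. `122112110` → match
4. `122120122120` → match
5 → match
6. `2` → match
7. `110122110` → match
8. `0` → match
9. `11212002` → no match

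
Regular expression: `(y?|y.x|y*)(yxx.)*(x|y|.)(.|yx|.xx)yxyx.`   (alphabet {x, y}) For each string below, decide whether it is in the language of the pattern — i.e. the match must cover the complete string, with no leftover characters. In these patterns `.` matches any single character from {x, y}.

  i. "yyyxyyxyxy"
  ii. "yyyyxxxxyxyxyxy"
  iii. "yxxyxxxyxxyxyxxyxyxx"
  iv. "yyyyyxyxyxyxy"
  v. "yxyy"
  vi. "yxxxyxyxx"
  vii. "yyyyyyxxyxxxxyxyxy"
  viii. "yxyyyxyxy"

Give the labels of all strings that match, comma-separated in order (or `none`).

i, ii, iii, iv, vi, vii

i. "yyyxyyxyxy" → match
ii → match
iii → match
iv → match
v. "yxyy" → no match
vi. "yxxxyxyxx" → match
vii → match
viii. "yxyyyxyxy" → no match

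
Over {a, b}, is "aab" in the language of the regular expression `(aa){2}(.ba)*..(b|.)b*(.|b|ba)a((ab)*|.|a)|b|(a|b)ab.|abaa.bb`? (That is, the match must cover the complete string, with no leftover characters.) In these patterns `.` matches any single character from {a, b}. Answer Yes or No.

No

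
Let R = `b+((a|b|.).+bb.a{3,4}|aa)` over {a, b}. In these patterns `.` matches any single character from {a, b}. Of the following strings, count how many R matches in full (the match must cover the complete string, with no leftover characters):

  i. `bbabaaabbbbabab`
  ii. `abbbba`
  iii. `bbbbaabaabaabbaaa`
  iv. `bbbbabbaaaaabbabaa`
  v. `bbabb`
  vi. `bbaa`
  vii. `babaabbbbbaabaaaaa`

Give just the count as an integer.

1

i → no match
ii → no match — must start with `b`
iii → no match
iv → no match
v → no match
vi → match
vii → no match
Total matched: 1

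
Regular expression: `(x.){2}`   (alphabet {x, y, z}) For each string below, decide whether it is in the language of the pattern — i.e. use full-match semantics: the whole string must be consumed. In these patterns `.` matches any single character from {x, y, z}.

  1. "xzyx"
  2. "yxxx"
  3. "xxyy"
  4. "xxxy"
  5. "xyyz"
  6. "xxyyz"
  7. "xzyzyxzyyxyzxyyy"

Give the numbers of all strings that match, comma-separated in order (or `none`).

4

1 → no match
2 → no match — must start with "x"
3 → no match
4 → match
5 → no match
6 → no match
7 → no match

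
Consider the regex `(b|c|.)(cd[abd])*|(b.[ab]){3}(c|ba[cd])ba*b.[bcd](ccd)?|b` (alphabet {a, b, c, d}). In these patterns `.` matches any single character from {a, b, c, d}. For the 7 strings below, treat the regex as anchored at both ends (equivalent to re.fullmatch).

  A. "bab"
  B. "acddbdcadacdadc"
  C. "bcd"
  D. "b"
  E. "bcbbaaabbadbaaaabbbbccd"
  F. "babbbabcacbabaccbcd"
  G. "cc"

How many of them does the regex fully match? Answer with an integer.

A → no match
B → no match
C → no match
D → match
E → no match
F → no match
G → no match
Total matched: 1

1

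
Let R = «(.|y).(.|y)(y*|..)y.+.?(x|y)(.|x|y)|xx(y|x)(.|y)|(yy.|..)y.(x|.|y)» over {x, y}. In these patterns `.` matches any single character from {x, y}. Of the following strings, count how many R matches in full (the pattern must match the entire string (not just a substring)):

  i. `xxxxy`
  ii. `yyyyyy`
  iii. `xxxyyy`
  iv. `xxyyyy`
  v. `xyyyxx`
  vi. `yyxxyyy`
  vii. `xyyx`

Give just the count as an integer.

1

i → no match
ii → match
iii → no match
iv → no match
v → no match
vi → no match
vii → no match
Total matched: 1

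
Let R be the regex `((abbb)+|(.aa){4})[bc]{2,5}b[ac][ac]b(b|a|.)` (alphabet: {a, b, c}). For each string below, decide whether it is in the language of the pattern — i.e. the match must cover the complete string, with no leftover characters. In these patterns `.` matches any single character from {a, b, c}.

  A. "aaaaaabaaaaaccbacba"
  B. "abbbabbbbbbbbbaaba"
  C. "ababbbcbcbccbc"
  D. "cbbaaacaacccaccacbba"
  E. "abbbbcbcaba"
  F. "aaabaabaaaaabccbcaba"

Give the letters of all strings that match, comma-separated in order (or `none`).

A → match
B → match
C → no match
D → no match
E. "abbbbcbcaba" → match
F → match

A, B, E, F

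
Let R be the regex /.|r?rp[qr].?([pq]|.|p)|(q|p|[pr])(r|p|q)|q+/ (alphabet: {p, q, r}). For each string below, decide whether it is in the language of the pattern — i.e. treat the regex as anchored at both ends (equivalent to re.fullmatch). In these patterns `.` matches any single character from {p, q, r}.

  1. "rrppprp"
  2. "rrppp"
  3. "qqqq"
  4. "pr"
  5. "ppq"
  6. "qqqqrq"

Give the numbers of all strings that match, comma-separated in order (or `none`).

3, 4

1. "rrppprp" → no match
2. "rrppp" → no match
3. "qqqq" → match
4. "pr" → match
5. "ppq" → no match
6. "qqqqrq" → no match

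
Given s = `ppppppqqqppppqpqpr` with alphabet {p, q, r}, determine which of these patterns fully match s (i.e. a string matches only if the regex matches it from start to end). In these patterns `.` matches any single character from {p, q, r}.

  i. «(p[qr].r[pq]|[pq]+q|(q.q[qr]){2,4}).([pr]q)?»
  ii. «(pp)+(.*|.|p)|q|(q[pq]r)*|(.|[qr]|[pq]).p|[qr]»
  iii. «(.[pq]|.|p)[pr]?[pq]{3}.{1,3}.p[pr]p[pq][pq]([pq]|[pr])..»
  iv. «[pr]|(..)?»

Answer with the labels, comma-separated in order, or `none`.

i → no match
ii → match
iii → match
iv → no match

ii, iii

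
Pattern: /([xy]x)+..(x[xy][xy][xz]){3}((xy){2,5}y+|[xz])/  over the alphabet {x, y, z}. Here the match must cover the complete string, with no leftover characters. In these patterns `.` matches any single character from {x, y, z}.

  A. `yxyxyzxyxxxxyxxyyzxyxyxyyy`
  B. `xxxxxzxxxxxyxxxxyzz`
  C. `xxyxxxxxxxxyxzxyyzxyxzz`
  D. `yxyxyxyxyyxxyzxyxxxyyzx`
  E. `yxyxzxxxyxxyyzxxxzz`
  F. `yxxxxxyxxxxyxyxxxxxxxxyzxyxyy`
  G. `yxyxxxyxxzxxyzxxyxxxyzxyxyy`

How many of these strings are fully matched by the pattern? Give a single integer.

A → match
B → match
C → match
D → match
E → match
F → match
G → match
Total matched: 7

7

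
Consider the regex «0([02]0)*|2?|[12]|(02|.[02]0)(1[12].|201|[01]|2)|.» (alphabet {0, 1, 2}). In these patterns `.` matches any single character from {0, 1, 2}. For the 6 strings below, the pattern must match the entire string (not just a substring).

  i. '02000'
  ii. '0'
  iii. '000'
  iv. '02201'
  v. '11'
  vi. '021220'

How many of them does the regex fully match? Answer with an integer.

4

i → match
ii → match
iii → match
iv → match
v → no match
vi → no match
Total matched: 4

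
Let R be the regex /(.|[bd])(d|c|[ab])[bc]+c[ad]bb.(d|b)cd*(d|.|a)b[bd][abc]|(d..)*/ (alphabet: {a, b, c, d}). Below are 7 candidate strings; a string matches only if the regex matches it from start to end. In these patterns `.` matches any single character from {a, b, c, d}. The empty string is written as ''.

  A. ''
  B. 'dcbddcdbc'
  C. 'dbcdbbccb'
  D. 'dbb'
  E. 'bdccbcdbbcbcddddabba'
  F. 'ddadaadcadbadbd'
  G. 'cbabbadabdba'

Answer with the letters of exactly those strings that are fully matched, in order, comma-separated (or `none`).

A. '' → match
B. 'dcbddcdbc' → match
C. 'dbcdbbccb' → no match
D. 'dbb' → match
E → match
F → match
G. 'cbabbadabdba' → no match

A, B, D, E, F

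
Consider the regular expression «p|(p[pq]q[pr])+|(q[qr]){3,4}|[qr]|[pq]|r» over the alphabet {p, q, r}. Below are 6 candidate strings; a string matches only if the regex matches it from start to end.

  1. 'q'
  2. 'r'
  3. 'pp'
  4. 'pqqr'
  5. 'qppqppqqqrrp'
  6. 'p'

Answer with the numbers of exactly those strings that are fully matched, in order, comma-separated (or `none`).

1, 2, 4, 6

1 → match
2 → match
3 → no match
4 → match
5 → no match
6 → match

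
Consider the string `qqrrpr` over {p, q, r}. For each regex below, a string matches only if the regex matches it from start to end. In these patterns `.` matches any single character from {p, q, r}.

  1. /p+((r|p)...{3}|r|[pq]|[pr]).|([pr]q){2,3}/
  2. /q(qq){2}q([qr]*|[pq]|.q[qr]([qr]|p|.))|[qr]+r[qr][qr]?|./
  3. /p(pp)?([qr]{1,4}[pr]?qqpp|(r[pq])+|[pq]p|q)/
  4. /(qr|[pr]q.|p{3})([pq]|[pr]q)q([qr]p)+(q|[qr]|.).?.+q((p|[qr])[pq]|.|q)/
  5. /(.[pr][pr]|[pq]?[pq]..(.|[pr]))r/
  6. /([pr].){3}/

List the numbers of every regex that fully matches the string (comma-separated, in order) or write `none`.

5

1 → no match
2 → no match
3 → no match — must start with `p`
4 → no match
5 → match
6 → no match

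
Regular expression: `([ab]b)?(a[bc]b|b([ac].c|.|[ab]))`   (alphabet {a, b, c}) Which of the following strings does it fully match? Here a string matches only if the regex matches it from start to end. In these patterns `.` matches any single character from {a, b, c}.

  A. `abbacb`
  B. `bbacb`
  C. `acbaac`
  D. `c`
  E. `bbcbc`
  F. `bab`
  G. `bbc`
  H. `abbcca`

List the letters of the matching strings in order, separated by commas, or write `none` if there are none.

A → no match
B → match
C → no match
D → no match
E → no match
F → no match
G → no match
H → no match

B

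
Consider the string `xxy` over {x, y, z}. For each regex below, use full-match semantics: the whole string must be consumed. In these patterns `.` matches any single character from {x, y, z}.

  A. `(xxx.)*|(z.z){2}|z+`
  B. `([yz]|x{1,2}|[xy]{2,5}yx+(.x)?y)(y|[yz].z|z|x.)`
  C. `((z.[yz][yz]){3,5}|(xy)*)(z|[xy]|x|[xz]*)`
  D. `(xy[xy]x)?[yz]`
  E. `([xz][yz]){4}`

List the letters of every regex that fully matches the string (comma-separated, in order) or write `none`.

A → no match
B → match
C → no match
D → no match
E → no match

B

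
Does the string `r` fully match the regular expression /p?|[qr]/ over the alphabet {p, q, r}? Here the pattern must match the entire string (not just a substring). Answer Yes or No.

Yes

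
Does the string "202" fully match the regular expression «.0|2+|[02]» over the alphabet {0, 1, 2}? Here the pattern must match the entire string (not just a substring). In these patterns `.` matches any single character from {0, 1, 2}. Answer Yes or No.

No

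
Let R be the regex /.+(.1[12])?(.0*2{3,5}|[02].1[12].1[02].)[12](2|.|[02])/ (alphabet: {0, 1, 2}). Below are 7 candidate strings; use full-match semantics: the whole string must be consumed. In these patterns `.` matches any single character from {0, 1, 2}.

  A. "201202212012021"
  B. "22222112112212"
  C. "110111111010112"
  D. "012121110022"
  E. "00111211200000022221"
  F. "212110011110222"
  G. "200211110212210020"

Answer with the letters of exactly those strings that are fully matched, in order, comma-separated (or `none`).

A, B, E, F, G

A → match
B → match
C → no match
D → no match
E → match
F → match
G → match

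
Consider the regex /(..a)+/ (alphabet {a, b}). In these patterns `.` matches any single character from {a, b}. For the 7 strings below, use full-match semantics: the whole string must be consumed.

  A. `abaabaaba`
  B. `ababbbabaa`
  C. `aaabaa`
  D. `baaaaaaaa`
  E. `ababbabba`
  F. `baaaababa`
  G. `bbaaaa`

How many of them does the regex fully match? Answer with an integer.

5

A → match
B → no match
C → match
D → match
E → match
F → no match
G → match
Total matched: 5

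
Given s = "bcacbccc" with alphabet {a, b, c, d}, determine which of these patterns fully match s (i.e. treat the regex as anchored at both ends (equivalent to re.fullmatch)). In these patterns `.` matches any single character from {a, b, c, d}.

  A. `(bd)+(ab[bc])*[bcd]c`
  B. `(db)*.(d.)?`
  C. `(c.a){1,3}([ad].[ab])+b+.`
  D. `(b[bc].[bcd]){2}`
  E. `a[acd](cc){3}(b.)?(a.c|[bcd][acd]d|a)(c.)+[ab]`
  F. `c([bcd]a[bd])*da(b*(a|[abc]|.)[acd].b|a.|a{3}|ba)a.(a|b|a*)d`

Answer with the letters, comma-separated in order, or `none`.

D

A → no match — must start with "bd"
B → no match
C → no match — must start with "c"
D → match
E → no match — must start with "a"
F → no match — must start with "c"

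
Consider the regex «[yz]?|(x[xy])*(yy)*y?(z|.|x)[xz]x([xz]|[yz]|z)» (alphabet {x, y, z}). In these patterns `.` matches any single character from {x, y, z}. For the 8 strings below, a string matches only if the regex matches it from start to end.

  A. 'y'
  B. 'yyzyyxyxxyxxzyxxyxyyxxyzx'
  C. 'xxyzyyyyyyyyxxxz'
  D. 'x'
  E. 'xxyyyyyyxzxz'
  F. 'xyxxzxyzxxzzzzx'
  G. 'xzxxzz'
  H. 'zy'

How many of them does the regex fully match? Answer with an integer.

2

A → match
B → no match
C → no match
D → no match
E → match
F → no match
G → no match
H → no match
Total matched: 2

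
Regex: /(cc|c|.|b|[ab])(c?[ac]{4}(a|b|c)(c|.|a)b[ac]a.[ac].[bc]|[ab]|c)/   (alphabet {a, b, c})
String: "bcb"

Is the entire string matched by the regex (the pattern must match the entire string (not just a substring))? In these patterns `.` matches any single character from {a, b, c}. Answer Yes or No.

No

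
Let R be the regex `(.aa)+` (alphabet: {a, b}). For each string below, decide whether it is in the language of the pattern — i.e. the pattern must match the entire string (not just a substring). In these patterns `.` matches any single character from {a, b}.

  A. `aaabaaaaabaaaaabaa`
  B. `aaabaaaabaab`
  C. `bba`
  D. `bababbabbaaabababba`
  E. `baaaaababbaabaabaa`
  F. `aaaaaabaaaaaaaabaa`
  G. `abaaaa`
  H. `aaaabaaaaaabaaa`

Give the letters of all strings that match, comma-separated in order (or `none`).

A → match
B → no match — must end with `aa`
C → no match — must end with `aa`
D → no match — must end with `aa`
E → no match
F → match
G → no match
H → no match

A, F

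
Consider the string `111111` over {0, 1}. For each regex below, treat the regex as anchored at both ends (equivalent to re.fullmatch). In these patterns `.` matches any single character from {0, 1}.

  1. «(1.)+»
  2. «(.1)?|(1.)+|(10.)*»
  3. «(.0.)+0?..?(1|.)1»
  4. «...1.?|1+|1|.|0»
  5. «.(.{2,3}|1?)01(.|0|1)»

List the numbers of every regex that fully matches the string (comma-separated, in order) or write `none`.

1, 2, 4

1 → match
2 → match
3 → no match
4 → match
5 → no match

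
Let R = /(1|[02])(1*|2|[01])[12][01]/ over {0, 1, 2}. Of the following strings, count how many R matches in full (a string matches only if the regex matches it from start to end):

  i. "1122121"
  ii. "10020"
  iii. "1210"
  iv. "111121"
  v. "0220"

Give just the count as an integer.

i → no match
ii → no match
iii → match
iv → match
v → match
Total matched: 3

3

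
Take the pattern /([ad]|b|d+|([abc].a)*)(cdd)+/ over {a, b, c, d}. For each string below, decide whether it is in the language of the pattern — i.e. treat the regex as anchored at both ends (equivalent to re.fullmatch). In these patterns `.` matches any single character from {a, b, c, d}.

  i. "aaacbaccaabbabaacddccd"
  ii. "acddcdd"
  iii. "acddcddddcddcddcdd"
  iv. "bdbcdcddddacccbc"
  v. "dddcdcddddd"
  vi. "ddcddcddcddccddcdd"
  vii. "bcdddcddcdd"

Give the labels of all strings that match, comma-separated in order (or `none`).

ii

i → no match — must end with "cdd"
ii → match
iii → no match
iv → no match — must end with "cdd"
v → no match — must end with "cdd"
vi → no match
vii → no match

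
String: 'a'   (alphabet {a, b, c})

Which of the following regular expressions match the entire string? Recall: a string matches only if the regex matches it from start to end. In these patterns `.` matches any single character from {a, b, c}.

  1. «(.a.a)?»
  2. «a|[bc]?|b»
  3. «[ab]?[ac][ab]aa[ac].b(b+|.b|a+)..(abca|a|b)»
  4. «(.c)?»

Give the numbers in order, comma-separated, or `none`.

2

1 → no match
2 → match
3 → no match
4 → no match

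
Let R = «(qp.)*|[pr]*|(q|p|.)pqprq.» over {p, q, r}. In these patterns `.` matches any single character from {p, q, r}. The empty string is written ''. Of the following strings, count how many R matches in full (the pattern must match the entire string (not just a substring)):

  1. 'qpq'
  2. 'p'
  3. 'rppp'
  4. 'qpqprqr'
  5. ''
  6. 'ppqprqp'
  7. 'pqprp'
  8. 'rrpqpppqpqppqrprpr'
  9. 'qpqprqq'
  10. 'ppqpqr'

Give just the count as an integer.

1 → match
2 → match
3 → match
4 → match
5 → match
6 → match
7 → no match
8 → no match
9 → match
10 → no match
Total matched: 7

7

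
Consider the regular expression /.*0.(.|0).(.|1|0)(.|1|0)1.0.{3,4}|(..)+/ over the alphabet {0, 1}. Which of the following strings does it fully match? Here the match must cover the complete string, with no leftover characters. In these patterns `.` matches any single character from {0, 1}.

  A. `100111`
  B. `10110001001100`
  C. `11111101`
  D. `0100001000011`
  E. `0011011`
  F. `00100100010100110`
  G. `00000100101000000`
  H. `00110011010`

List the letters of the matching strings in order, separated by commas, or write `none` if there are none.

A → match
B → match
C → match
D → match
E → no match
F → no match
G → match
H → no match

A, B, C, D, G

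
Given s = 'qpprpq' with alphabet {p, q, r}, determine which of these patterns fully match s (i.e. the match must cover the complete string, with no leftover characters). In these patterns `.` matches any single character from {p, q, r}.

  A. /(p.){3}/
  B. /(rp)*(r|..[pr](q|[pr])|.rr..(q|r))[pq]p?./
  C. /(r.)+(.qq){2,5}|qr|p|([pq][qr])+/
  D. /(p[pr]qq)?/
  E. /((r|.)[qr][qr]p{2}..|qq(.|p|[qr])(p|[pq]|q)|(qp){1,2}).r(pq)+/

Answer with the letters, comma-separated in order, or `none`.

A → no match — must start with 'p'
B → match
C → no match
D → no match
E → match

B, E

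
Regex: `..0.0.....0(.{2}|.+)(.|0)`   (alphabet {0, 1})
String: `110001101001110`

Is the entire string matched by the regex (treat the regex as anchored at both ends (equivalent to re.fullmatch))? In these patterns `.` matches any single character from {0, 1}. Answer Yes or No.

Yes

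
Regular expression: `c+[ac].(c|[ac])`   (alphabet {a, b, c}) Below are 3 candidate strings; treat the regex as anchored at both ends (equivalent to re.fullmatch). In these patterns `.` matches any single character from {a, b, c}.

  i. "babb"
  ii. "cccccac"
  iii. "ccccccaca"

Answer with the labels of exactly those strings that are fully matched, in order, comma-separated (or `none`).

i → no match — must start with "c"
ii → match
iii → match

ii, iii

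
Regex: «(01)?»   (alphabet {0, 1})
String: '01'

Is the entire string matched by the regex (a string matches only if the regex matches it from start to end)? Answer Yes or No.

Yes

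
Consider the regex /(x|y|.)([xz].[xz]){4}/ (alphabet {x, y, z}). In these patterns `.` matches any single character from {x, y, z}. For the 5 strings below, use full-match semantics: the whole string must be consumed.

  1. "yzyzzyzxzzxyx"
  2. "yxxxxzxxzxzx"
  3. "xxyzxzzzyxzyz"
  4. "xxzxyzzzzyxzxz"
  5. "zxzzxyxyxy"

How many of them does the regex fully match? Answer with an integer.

1 → match
2 → no match
3 → match
4 → no match
5 → no match
Total matched: 2

2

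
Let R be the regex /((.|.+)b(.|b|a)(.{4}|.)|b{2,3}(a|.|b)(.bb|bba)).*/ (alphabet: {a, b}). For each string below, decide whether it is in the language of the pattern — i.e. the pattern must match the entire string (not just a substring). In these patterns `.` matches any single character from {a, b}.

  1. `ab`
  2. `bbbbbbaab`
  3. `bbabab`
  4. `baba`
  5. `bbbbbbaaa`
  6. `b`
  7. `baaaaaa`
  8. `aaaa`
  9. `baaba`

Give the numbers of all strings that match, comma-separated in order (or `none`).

1 → no match
2 → match
3 → match
4 → no match
5 → match
6 → no match
7 → no match
8 → no match
9 → no match

2, 3, 5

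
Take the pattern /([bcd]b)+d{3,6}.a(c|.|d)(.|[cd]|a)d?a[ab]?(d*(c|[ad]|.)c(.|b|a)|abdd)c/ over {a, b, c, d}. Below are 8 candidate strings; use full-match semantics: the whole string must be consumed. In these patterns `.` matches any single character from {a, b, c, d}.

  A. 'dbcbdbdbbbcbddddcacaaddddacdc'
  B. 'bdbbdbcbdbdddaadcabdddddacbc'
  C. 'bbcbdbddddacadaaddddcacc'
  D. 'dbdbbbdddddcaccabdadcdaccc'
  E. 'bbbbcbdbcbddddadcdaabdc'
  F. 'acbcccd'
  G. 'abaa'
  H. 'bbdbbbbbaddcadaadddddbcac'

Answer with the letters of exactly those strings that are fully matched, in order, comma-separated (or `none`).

A → match
B → no match
C → no match
D → no match
E → no match
F → no match — must end with 'c'
G → no match — must end with 'c'
H → no match

A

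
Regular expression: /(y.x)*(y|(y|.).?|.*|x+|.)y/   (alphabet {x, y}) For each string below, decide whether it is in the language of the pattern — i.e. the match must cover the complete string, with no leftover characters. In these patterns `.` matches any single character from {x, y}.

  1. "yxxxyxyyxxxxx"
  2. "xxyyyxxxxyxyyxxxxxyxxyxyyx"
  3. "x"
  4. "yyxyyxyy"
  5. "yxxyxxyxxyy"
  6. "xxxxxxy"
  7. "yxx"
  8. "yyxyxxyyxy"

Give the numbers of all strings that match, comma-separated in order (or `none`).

4, 5, 6, 8

1 → no match — must end with "y"
2 → no match — must end with "y"
3 → no match — must end with "y"
4 → match
5 → match
6 → match
7 → no match — must end with "y"
8 → match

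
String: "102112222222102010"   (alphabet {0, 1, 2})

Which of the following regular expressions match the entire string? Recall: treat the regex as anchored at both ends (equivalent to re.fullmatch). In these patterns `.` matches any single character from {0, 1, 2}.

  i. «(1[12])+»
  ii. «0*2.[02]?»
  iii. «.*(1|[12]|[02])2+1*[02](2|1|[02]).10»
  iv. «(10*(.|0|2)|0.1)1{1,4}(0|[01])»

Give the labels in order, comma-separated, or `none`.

i → no match
ii → no match
iii → match
iv → no match

iii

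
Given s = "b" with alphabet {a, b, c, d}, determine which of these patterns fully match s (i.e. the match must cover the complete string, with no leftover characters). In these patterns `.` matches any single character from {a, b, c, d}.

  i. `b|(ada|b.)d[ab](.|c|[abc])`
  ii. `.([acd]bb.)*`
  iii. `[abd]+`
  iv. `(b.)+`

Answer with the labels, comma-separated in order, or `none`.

i, ii, iii

i → match
ii → match
iii → match
iv → no match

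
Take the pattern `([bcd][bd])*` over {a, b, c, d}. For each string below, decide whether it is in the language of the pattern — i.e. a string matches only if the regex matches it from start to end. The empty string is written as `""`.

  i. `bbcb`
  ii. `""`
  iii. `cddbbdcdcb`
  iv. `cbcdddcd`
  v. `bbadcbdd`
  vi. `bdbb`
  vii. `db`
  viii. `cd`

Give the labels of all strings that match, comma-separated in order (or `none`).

i, ii, iii, iv, vi, vii, viii

i → match
ii → match
iii → match
iv → match
v → no match
vi → match
vii → match
viii → match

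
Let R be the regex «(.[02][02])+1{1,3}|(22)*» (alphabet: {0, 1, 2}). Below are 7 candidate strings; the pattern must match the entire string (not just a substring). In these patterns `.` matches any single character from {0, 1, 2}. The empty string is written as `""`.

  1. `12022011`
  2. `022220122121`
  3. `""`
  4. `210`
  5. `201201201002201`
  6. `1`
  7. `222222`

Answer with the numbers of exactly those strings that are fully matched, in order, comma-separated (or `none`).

1, 3, 7

1 → match
2 → no match
3 → match
4 → no match
5 → no match
6 → no match
7 → match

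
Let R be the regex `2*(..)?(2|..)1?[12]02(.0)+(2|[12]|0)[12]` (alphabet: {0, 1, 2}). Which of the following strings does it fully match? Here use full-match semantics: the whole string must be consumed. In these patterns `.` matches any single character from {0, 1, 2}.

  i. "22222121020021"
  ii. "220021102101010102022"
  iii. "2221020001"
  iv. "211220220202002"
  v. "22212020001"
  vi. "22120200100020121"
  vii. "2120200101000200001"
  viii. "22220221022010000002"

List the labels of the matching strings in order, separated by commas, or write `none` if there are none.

i, ii, iii, iv, v, vii, viii

i → match
ii → match
iii → match
iv → match
v → match
vi → no match
vii → match
viii → match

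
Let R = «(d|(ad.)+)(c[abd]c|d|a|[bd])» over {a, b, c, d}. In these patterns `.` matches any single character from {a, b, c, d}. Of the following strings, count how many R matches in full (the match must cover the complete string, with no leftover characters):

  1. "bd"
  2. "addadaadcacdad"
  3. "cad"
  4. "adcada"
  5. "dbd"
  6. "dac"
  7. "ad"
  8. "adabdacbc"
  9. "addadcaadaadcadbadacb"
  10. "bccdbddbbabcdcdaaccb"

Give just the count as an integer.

1. "bd" → no match
2 → no match
3. "cad" → no match
4. "adcada" → no match
5. "dbd" → no match
6. "dac" → no match
7. "ad" → no match
8. "adabdacbc" → no match
9 → no match
10 → no match
Total matched: 0

0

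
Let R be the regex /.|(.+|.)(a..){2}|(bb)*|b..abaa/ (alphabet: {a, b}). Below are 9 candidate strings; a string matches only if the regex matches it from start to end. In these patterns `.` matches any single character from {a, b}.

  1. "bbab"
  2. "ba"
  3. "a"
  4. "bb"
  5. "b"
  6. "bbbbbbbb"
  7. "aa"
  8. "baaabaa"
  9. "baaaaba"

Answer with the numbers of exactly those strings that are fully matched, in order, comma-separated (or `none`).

3, 4, 5, 6, 8, 9

1 → no match
2 → no match
3 → match
4 → match
5 → match
6 → match
7 → no match
8 → match
9 → match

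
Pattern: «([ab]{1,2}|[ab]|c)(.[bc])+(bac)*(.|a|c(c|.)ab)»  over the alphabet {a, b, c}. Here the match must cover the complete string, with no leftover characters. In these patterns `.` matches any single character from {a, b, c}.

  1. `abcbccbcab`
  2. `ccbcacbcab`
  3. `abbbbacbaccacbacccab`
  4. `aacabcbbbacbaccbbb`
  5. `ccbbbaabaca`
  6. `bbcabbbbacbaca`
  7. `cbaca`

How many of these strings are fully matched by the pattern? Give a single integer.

1

1 → no match
2 → no match
3 → no match
4 → no match
5 → no match
6 → match
7 → no match
Total matched: 1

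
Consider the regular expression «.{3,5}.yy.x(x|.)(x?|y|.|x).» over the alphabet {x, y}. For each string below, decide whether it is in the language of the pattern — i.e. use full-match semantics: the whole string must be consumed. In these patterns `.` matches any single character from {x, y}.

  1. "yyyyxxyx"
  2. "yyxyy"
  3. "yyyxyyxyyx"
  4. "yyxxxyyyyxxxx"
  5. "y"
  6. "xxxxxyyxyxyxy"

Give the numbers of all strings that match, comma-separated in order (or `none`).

4

1 → no match
2 → no match
3 → no match
4 → match
5 → no match
6 → no match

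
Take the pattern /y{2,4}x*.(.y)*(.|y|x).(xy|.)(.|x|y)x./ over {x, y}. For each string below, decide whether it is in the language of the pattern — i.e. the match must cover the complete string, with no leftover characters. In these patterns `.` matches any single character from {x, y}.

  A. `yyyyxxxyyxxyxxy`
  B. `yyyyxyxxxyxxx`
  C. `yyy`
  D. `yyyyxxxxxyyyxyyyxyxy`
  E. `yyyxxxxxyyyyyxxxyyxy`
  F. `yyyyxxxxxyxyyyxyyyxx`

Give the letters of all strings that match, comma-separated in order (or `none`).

A, B, D, E, F

A → match
B → match
C → no match
D → match
E → match
F → match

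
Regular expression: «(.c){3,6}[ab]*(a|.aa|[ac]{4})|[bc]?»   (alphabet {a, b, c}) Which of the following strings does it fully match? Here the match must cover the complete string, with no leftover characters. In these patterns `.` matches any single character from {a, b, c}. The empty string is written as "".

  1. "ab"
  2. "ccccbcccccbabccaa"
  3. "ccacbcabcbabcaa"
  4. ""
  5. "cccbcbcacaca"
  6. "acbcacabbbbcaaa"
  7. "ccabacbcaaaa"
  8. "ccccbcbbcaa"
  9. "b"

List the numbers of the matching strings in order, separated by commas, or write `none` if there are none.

1 → no match
2 → match
3 → no match
4 → match
5 → no match
6 → match
7 → no match
8 → match
9 → match

2, 4, 6, 8, 9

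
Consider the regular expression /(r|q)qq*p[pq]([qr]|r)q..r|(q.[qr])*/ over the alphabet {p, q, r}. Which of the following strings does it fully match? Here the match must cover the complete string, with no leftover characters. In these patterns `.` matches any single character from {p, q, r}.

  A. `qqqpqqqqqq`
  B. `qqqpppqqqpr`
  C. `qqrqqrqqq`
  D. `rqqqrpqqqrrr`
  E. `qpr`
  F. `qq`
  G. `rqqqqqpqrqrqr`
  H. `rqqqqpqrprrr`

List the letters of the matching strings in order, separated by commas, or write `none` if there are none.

C, E, G

A → no match
B → no match
C → match
D → no match
E → match
F → no match
G → match
H → no match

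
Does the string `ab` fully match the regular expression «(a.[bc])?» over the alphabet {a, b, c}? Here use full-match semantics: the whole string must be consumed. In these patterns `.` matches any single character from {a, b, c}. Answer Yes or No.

No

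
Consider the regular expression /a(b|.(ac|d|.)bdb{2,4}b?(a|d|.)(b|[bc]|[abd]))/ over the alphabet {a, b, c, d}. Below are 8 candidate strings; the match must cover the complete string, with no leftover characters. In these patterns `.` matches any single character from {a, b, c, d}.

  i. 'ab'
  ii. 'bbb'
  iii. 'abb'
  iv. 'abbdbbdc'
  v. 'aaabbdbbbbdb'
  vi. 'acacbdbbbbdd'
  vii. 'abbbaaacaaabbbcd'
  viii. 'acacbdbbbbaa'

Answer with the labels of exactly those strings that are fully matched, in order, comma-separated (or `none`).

i, vi, viii

i → match
ii → no match — must start with 'a'
iii → no match
iv → no match
v → no match
vi → match
vii → no match
viii → match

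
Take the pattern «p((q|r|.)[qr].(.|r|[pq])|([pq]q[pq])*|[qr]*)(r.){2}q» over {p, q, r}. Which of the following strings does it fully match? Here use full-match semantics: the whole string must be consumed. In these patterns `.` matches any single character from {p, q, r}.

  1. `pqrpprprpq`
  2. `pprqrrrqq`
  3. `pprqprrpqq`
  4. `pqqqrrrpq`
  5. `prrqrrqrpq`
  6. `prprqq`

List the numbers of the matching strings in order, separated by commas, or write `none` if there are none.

1 → match
2 → no match
3 → no match
4 → match
5 → match
6 → match

1, 4, 5, 6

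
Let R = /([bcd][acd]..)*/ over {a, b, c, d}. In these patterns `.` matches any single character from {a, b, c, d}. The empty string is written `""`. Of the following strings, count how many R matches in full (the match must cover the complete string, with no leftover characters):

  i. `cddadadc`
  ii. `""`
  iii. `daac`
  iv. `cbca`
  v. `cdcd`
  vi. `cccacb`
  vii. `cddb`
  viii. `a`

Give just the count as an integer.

i → match
ii → match
iii → match
iv → no match
v → match
vi → no match
vii → match
viii → no match
Total matched: 5

5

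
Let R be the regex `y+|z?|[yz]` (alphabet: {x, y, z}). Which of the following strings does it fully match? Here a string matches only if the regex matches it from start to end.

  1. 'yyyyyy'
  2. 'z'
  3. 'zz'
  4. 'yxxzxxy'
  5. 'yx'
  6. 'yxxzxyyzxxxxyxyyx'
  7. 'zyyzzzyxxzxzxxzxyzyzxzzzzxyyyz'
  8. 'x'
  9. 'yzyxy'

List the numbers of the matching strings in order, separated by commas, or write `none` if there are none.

1 → match
2 → match
3 → no match
4 → no match
5 → no match
6 → no match
7 → no match
8 → no match
9 → no match

1, 2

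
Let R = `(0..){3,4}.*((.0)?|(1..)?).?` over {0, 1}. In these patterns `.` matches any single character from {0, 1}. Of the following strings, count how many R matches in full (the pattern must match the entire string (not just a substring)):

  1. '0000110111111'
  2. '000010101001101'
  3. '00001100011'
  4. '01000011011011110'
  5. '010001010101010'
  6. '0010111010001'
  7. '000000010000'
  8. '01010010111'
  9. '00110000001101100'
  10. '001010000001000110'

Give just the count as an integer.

1 → match
2 → no match
3 → match
4 → no match
5 → match
6 → no match
7 → match
8 → no match
9 → no match
10 → match
Total matched: 5

5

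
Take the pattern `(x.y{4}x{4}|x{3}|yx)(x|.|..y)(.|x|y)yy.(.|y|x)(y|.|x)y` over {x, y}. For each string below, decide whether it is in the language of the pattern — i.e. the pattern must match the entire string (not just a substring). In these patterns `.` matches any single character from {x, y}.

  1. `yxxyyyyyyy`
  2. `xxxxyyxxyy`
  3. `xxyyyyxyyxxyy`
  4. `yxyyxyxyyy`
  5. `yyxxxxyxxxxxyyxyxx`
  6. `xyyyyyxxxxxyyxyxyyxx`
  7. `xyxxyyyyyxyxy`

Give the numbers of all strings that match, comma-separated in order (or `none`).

1

1 → match
2 → no match
3 → no match
4 → no match
5 → no match — must end with `y`
6 → no match — must end with `y`
7 → no match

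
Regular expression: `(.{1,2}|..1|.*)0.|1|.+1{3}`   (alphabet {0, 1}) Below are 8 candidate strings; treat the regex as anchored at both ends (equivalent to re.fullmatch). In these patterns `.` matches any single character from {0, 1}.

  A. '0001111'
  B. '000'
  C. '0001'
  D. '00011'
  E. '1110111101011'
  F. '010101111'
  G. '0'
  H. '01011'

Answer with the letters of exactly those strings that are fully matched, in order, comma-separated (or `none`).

A, B, C, F

A. '0001111' → match
B. '000' → match
C. '0001' → match
D. '00011' → no match
E → no match
F. '010101111' → match
G. '0' → no match
H. '01011' → no match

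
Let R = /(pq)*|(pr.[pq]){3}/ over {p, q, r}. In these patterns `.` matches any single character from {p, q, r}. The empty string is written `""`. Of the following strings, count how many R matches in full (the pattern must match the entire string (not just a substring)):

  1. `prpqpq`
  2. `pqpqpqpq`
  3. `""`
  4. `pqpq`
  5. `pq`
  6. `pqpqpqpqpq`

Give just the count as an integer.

5

1. `prpqpq` → no match
2. `pqpqpqpq` → match
3. `""` → match
4. `pqpq` → match
5. `pq` → match
6. `pqpqpqpqpq` → match
Total matched: 5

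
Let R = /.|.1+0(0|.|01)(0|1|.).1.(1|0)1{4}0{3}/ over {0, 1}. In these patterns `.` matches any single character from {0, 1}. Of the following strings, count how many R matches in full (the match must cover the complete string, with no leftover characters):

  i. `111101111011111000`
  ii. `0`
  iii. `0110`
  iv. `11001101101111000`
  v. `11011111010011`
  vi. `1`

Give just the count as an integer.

4

i → match
ii → match
iii → no match
iv → match
v → no match
vi → match
Total matched: 4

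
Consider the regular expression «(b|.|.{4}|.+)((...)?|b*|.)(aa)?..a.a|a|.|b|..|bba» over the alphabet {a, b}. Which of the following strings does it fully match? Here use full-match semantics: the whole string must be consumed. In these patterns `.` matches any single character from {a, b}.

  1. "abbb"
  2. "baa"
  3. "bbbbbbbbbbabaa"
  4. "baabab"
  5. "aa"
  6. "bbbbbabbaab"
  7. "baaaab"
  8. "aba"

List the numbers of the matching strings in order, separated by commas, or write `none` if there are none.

1. "abbb" → no match
2. "baa" → no match
3 → no match
4. "baabab" → no match
5. "aa" → match
6. "bbbbbabbaab" → no match
7. "baaaab" → no match
8. "aba" → no match

5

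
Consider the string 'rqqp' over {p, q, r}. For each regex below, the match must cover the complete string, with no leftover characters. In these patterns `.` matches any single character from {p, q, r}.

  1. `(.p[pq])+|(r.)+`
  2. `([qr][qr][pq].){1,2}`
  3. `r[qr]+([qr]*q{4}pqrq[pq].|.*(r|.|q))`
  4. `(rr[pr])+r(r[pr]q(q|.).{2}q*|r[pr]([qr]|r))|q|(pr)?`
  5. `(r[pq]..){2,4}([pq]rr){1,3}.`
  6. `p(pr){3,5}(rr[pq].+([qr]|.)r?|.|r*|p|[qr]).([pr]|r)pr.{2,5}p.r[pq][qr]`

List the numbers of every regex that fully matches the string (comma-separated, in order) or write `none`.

1 → no match
2 → match
3 → match
4 → no match
5 → no match
6 → no match — must start with 'ppr'

2, 3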